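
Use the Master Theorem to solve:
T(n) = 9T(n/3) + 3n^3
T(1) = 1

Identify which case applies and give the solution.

a=9, b=3, f(n)=3n^3. log_3(9) = 2. Since c=3 > 2 and the regularity condition holds (9(n/3)^3 = (9/3^3)n^3 with 9/3^3 < 1), Case 3 applies: T(n) = Θ(f(n)) = O(n^3).

Answer: O(n^3) - Case 3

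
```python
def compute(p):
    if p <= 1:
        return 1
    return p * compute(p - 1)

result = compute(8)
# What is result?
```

compute(8) = 8 * 7 * 6 * 5 * 4 * 3 * 2 * 1 = 40320

Answer: 40320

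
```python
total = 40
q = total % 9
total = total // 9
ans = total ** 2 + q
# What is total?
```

Trace:
`total = 40` → total = 40
`q = total % 9` → q = 4
`total = total // 9` → total = 4
`ans = total ** 2 + q` → ans = 20
So total = 4

Answer: 4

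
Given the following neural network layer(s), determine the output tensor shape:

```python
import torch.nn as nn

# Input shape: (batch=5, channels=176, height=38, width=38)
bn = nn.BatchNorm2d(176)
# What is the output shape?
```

Input: (5, 176, 38, 38) -> Output: (5, 176, 38, 38)

Answer: (5, 176, 38, 38)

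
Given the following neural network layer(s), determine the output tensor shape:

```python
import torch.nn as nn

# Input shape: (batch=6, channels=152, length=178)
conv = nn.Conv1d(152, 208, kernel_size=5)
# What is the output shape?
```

Input: (6, 152, 178) -> Output: (6, 208, 174)

Answer: (6, 208, 174)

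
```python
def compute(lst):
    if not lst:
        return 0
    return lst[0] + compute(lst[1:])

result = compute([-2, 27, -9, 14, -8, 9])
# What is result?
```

(-2) + 27 + (-9) + 14 + (-8) + 9 + 0 = 31

Answer: 31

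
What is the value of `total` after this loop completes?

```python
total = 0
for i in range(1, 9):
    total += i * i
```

Sum of squares 1² to 8² = 204
`total` takes the values: 0 → 1 → 5 → 14 → 30 → 55 → 91 → 140 → 204

Answer: 204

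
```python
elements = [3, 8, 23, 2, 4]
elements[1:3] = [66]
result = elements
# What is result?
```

Trace:
`elements = [3, 8, 23, 2, 4]` → elements = [3, 8, 23, 2, 4]
`elements[1:3] = [66]` → elements = [3, 66, 2, 4]
`result = elements` → result = [3, 66, 2, 4]
So result = [3, 66, 2, 4]

Answer: [3, 66, 2, 4]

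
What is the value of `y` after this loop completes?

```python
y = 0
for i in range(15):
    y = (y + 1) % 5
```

Increment mod 5, 15 times = 0
`y` takes the values: 0 → 1 → 2 → 3 → 4 → 0 → 1 → 2 → 3 → 4 → 0 → 1 → 2 → 3 → 4 → 0

Answer: 0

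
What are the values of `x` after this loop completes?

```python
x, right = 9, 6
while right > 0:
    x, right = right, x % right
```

GCD of 9 and 6
`x` takes the values: 9 → 6 → 3

Answer: 3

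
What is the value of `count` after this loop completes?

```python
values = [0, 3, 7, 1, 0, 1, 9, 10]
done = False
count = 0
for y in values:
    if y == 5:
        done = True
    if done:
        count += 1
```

Count elements after first 5 in [0, 3, 7, 1, 0, 1, 9, 10]
`count` takes the values: 0

Answer: 0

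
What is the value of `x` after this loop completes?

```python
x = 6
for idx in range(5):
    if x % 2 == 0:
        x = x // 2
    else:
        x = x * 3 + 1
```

Collatz-style transformation from 6
`x` takes the values: 6 → 3 → 10 → 5 → 16 → 8

Answer: 8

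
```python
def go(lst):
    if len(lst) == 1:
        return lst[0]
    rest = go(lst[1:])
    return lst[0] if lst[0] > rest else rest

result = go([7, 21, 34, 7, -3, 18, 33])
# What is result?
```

Recursive max over [7, 21, 34, 7, -3, 18, 33] = 34

Answer: 34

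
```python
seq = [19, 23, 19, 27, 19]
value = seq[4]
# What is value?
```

Trace:
`seq = [19, 23, 19, 27, 19]` → seq = [19, 23, 19, 27, 19]
`value = seq[4]` → value = 19
So value = 19

Answer: 19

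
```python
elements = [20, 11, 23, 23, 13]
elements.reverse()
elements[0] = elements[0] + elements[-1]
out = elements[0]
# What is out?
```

Trace:
`elements = [20, 11, 23, 23, 13]` → elements = [20, 11, 23, 23, 13]
`elements.reverse()` → elements = [13, 23, 23, 11, 20]
`elements[0] = elements[0] + elements[-1]` → elements = [33, 23, 23, 11, 20]
`out = elements[0]` → out = 33
So out = 33

Answer: 33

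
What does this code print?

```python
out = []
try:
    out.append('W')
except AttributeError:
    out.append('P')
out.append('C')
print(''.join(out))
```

Execution trace: 'W' (try body, no exception) → 'C' (after the try/except). Output: WC

Answer: WC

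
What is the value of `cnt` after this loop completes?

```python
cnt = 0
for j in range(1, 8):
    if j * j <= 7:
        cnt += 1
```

Count numbers where j² ≤ 7
`cnt` takes the values: 0 → 1 → 2

Answer: 2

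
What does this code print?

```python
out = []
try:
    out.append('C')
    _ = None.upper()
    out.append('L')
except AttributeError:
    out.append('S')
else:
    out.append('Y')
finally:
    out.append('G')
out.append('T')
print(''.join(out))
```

Execution trace: 'C' (try body) → 'S' (except AttributeError) → 'G' (finally) → 'T' (after the try/except). Output: CSGT

Answer: CSGT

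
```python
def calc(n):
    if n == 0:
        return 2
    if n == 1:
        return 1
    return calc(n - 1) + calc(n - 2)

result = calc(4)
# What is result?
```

Build up from base cases: calc(0)=2, calc(1)=1, calc(2)=3, calc(3)=4, calc(4)=7

Answer: 7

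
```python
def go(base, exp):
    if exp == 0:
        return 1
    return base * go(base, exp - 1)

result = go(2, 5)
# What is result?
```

go(2, 5) = 2 * 2 * 2 * 2 * 2 = 32

Answer: 32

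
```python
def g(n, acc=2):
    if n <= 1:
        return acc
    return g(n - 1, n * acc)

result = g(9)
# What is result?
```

Accumulator trace (n, acc): (9, 2) -> (8, 18) -> (7, 144) -> (6, 1008) -> (5, 6048) -> (4, 30240) -> (3, 120960) -> (2, 362880) -> (1, 725760) -> return 725760

Answer: 725760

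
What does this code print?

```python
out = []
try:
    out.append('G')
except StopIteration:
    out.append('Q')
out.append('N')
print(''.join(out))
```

Execution trace: 'G' (try body, no exception) → 'N' (after the try/except). Output: GN

Answer: GN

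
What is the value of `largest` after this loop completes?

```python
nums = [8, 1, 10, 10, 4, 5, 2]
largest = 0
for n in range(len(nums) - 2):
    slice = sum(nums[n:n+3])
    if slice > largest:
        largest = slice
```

Max sum of 3-element window in [8, 1, 10, 10, 4, 5, 2]
`largest` takes the values: 0 → 19 → 21 → 24

Answer: 24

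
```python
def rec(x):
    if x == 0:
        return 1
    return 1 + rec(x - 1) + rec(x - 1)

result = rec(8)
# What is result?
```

rec(x) = 1 + 2·rec(x-1), rec(0)=1. Closed form: (1+1)·2^8 - 1 = 511.

Answer: 511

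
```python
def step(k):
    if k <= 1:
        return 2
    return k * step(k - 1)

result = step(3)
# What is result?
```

step(3) = 3 * 2 * 2 = 12

Answer: 12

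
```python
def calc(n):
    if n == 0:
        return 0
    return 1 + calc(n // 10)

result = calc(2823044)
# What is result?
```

Count of digits of 2823044: 7

Answer: 7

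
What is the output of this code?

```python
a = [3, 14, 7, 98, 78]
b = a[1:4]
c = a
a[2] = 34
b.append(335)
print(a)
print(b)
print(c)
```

Key concept: slice vs alias.
Step by step:
`a = [3, 14, 7, 98, 78]` → a = [3, 14, 7, 98, 78]
`b = a[1:4]` → b = [14, 7, 98]
`c = a` → c = [3, 14, 7, 98, 78] (same object as a)
`a[2] = 34` → a = [3, 14, 34, 98, 78] (same object as c); c = [3, 14, 34, 98, 78] (same object as a)
`b.append(335)` → b = [14, 7, 98, 335]
`print(a)` → prints [3, 14, 34, 98, 78]
`print(b)` → prints [14, 7, 98, 335]
`print(c)` → prints [3, 14, 34, 98, 78]

Answer:
[3, 14, 34, 98, 78]
[14, 7, 98, 335]
[3, 14, 34, 98, 78]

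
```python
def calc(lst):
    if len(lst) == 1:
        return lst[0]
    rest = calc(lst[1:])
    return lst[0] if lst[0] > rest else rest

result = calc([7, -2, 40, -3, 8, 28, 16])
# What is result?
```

Recursive max over [7, -2, 40, -3, 8, 28, 16] = 40

Answer: 40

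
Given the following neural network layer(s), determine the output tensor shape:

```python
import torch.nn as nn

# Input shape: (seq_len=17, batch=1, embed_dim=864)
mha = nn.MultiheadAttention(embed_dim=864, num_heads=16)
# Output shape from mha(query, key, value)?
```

Input: (17, 1, 864) -> Output: (17, 1, 864)

Answer: (17, 1, 864)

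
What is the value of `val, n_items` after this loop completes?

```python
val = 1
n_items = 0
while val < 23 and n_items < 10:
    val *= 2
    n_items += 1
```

Double until >= 23 or 10 iterations
`val, n_items` takes the values: (1, 0) → (2, 0) → (2, 1) → (4, 1) → (4, 2) → (8, 2) → (8, 3) → (16, 3) → (16, 4) → (32, 4) → (32, 5)

Answer: 32, 5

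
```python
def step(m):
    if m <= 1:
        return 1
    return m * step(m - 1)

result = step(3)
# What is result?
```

step(3) = 3 * 2 * 1 = 6

Answer: 6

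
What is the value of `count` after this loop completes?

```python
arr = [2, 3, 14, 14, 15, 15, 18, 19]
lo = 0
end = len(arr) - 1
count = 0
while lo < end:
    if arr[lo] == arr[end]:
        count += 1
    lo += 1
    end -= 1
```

Count matching pairs from ends
`count` takes the values: 0

Answer: 0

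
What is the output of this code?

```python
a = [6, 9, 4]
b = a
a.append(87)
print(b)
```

Key concept: basic list aliasing.
Step by step:
`a = [6, 9, 4]` → a = [6, 9, 4]
`b = a` → b = [6, 9, 4] (same object as a)
`a.append(87)` → a = [6, 9, 4, 87] (same object as b); b = [6, 9, 4, 87] (same object as a)
`print(b)` → prints [6, 9, 4, 87]

Answer: [6, 9, 4, 87]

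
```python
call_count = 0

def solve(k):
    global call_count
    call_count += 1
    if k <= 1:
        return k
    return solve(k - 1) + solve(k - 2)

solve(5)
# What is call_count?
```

Calls(k) = 1 + Calls(k-1) + Calls(k-2); Calls(0)=Calls(1)=1. For k=5 this gives 15.

Answer: 15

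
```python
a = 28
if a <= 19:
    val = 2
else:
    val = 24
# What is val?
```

Trace:
`a = 28` → a = 28
`if a <= 19: ...` → a <= 19 is False, take else branch → val = 24
So val = 24

Answer: 24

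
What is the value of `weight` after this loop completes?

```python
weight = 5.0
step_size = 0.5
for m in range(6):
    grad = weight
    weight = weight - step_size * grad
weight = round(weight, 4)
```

Gradient descent: w = 5.0 * (1 - 0.5)^6
`weight` takes the values: 5.0 → 2.5 → 1.25 → 0.625 → 0.3125 → 0.15625 → 0.078125 → 0.0781

Answer: 0.0781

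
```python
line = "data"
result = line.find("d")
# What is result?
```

Trace:
`line = "data"` → line = 'data'
`result = line.find("d")` → result = 0
So result = 0

Answer: 0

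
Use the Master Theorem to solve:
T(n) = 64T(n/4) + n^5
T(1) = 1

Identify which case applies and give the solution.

a=64, b=4, f(n)=n^5. log_4(64) = 3. Since c=5 > 3 and the regularity condition holds (64(n/4)^5 = (64/4^5)n^5 with 64/4^5 < 1), Case 3 applies: T(n) = Θ(f(n)) = O(n^5).

Answer: O(n^5) - Case 3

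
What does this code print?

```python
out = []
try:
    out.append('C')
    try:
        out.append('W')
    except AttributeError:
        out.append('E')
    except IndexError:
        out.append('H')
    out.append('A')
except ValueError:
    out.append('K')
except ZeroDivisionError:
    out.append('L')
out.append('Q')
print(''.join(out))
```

Execution trace: 'C' (try body) → 'W' (inner try body, no exception) → 'A' (try body, no exception) → 'Q' (after the try/except). Output: CWAQ

Answer: CWAQ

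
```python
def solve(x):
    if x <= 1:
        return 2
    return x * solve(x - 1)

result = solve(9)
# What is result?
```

solve(9) = 9 * 8 * 7 * 6 * 5 * 4 * 3 * 2 * 2 = 725760

Answer: 725760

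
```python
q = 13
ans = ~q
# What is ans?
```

Trace:
`q = 13` → q = 13
`ans = ~q` → ans = -14
So ans = -14

Answer: -14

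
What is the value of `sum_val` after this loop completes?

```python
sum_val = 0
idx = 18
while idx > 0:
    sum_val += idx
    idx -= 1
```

Sum 18 down to 1
`sum_val` takes the values: 0 → 18 → 35 → 51 → 66 → 80 → 93 → 105 → 116 → 126 → 135 → 143 → 150 → 156 → 161 → 165 → 168 → 170 → 171

Answer: 171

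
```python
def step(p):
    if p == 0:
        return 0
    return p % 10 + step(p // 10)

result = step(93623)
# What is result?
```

Sum of digits of 93623: 3 + 2 + 6 + 3 + 9 = 23

Answer: 23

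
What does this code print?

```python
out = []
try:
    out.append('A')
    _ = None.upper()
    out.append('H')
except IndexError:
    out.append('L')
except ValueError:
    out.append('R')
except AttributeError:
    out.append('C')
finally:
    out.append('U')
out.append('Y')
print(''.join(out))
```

Execution trace: 'A' (try body) → 'C' (except AttributeError) → 'U' (finally) → 'Y' (after the try/except). Output: ACUY

Answer: ACUY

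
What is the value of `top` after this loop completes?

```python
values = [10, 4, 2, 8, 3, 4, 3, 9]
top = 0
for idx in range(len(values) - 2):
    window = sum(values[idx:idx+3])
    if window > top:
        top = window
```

Max sum of 3-element window in [10, 4, 2, 8, 3, 4, 3, 9]
`top` takes the values: 0 → 16

Answer: 16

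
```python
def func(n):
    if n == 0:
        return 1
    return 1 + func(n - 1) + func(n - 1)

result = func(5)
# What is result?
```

func(n) = 1 + 2·func(n-1), func(0)=1. Closed form: (1+1)·2^5 - 1 = 63.

Answer: 63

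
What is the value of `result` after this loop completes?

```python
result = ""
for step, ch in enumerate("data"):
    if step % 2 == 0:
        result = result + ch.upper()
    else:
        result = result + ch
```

Uppercase even positions in 'data'
`result` takes the values: "" → "D" → "Da" → "DaT" → "DaTa"

Answer: "DaTa"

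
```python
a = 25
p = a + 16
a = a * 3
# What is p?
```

Trace:
`a = 25` → a = 25
`p = a + 16` → p = 41
`a = a * 3` → a = 75
So p = 41

Answer: 41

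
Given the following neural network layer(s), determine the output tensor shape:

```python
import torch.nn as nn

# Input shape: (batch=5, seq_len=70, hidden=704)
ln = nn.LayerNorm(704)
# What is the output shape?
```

Input: (5, 70, 704) -> Output: (5, 70, 704)

Answer: (5, 70, 704)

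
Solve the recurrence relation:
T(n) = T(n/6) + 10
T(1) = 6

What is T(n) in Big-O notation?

Each step divides n by 6 and adds 10. After log_6(n) steps we reach T(1)=6. So T(n) = 10·log_6(n) + 6 = O(log n).

Answer: O(log n)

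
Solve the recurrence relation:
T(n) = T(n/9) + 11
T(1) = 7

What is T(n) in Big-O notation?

Each step divides n by 9 and adds 11. After log_9(n) steps we reach T(1)=7. So T(n) = 11·log_9(n) + 7 = O(log n).

Answer: O(log n)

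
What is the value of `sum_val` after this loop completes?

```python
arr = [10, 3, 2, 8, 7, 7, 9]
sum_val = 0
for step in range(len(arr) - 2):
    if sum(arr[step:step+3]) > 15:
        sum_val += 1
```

Count windows with sum > 15
`sum_val` takes the values: 0 → 1 → 2 → 3

Answer: 3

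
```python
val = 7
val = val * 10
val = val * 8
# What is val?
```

Trace:
`val = 7` → val = 7
`val = val * 10` → val = 70
`val = val * 8` → val = 560
So val = 560

Answer: 560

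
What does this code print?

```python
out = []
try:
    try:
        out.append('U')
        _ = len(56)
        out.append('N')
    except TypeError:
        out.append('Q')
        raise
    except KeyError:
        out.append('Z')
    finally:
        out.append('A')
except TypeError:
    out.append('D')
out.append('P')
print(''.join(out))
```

Execution trace: 'U' (inner try body) → 'Q' (inner except TypeError) → 'A' (inner finally) → 'D' (outer except TypeError) → 'P' (after the try/except). Output: UQADP

Answer: UQADP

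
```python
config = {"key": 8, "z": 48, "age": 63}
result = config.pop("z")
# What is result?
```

Trace:
`config = {"key": 8, "z": 48, "age": 63}` → config = {'key': 8, 'z': 48, 'age': 63}
`result = config.pop("z")` → config = {'key': 8, 'age': 63}; result = 48
So result = 48

Answer: 48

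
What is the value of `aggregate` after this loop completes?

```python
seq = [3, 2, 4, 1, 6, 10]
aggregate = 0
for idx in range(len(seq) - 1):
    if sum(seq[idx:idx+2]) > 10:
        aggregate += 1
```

Count windows with sum > 10
`aggregate` takes the values: 0 → 1

Answer: 1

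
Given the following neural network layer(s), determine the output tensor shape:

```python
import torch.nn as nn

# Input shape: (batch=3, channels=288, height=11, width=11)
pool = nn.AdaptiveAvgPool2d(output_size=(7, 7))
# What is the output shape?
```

Input: (3, 288, 11, 11) -> Output: (3, 288, 7, 7)

Answer: (3, 288, 7, 7)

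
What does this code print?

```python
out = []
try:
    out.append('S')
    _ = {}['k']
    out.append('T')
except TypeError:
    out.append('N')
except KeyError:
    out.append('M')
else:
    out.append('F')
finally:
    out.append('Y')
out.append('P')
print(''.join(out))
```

Execution trace: 'S' (try body) → 'M' (except KeyError) → 'Y' (finally) → 'P' (after the try/except). Output: SMYP

Answer: SMYP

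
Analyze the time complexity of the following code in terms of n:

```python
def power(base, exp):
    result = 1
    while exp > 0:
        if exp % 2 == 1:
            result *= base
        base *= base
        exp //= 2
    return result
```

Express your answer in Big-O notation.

This is Exponentiation by squaring. Time complexity: O(log n).

Answer: O(log n)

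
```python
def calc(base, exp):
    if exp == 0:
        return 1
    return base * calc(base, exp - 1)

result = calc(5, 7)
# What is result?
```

calc(5, 7) = 5 * 5 * 5 * 5 * 5 * 5 * 5 = 78125

Answer: 78125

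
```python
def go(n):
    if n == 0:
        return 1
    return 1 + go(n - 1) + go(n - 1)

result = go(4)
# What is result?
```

go(n) = 1 + 2·go(n-1), go(0)=1. Closed form: (1+1)·2^4 - 1 = 31.

Answer: 31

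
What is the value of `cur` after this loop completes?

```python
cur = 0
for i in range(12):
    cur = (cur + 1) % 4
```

Increment mod 4, 12 times = 0
`cur` takes the values: 0 → 1 → 2 → 3 → 0 → 1 → 2 → 3 → 0 → 1 → 2 → 3 → 0

Answer: 0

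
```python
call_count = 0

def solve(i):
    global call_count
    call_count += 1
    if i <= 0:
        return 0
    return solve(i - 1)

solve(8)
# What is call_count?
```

Linear recursion stepping by 1: 9 calls from i=8 down to ≤0.

Answer: 9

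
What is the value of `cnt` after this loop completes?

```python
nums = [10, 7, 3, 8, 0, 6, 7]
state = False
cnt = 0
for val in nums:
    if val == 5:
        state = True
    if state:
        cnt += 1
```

Count elements after first 5 in [10, 7, 3, 8, 0, 6, 7]
`cnt` takes the values: 0

Answer: 0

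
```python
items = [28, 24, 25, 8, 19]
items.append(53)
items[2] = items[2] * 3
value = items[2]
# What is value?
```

Trace:
`items = [28, 24, 25, 8, 19]` → items = [28, 24, 25, 8, 19]
`items.append(53)` → items = [28, 24, 25, 8, 19, 53]
`items[2] = items[2] * 3` → items = [28, 24, 75, 8, 19, 53]
`value = items[2]` → value = 75
So value = 75

Answer: 75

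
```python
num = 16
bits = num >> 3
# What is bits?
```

Trace:
`num = 16` → num = 16
`bits = num >> 3` → bits = 2
So bits = 2

Answer: 2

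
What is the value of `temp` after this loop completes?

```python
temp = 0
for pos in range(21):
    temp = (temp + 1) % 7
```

Increment mod 7, 21 times = 0
`temp` takes the values: 0 → 1 → 2 → 3 → 4 → 5 → 6 → 0 → 1 → 2 → 3 → 4 → 5 → 6 → 0 → 1 → 2 → 3 → 4 → 5 → 6 → 0

Answer: 0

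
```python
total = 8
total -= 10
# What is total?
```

Trace:
`total = 8` → total = 8
`total -= 10` → total = -2
So total = -2

Answer: -2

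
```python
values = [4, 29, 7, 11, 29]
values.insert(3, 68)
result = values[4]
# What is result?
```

Trace:
`values = [4, 29, 7, 11, 29]` → values = [4, 29, 7, 11, 29]
`values.insert(3, 68)` → values = [4, 29, 7, 68, 11, 29]
`result = values[4]` → result = 11
So result = 11

Answer: 11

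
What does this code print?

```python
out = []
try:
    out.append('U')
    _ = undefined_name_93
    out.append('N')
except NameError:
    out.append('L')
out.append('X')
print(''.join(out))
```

Execution trace: 'U' (try body) → 'L' (except NameError) → 'X' (after the try/except). Output: ULX

Answer: ULX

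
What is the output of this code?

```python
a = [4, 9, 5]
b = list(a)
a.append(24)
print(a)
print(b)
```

Key concept: list() constructor creates copy.
Step by step:
`a = [4, 9, 5]` → a = [4, 9, 5]
`b = list(a)` → b = [4, 9, 5]
`a.append(24)` → a = [4, 9, 5, 24]
`print(a)` → prints [4, 9, 5, 24]
`print(b)` → prints [4, 9, 5]

Answer:
[4, 9, 5, 24]
[4, 9, 5]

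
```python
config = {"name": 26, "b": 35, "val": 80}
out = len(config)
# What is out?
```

Trace:
`config = {"name": 26, "b": 35, "val": 80}` → config = {'name': 26, 'b': 35, 'val': 80}
`out = len(config)` → out = 3
So out = 3

Answer: 3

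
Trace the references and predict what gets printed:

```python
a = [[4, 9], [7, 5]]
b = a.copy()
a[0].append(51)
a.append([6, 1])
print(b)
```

Key concept: shallow copy with nested lists.
Step by step:
`a = [[4, 9], [7, 5]]` → a = [[4, 9], [7, 5]]
`b = a.copy()` → b = [[4, 9], [7, 5]]
`a[0].append(51)` → a = [[4, 9, 51], [7, 5]]; b = [[4, 9, 51], [7, 5]]
`a.append([6, 1])` → a = [[4, 9, 51], [7, 5], [6, 1]]
`print(b)` → prints [[4, 9, 51], [7, 5]]

Answer: [[4, 9, 51], [7, 5]]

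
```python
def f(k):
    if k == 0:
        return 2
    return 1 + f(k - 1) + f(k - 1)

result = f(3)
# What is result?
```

f(k) = 1 + 2·f(k-1), f(0)=2. Closed form: (2+1)·2^3 - 1 = 23.

Answer: 23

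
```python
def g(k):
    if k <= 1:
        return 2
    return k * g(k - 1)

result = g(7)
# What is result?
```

g(7) = 7 * 6 * 5 * 4 * 3 * 2 * 2 = 10080

Answer: 10080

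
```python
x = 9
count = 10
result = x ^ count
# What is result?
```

Trace:
`x = 9` → x = 9
`count = 10` → count = 10
`result = x ^ count` → result = 3
So result = 3

Answer: 3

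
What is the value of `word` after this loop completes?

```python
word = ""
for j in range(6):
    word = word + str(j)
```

Concatenate digits 0 to 5
`word` takes the values: "" → "0" → "01" → "012" → "0123" → "01234" → "012345"

Answer: "012345"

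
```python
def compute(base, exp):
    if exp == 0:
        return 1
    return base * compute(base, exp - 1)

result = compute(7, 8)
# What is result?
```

compute(7, 8) = 7 * 7 * 7 * 7 * 7 * 7 * 7 * 7 = 5764801

Answer: 5764801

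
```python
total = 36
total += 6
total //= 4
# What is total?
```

Trace:
`total = 36` → total = 36
`total += 6` → total = 42
`total //= 4` → total = 10
So total = 10

Answer: 10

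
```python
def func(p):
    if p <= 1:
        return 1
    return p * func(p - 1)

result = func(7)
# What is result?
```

func(7) = 7 * 6 * 5 * 4 * 3 * 2 * 1 = 5040

Answer: 5040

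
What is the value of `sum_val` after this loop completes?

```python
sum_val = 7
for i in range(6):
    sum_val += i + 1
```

Start at 7, add 1 to 6 = 28
`sum_val` takes the values: 7 → 8 → 10 → 13 → 17 → 22 → 28

Answer: 28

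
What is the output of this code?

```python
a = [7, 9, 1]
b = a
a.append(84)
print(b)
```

Key concept: basic list aliasing.
Step by step:
`a = [7, 9, 1]` → a = [7, 9, 1]
`b = a` → b = [7, 9, 1] (same object as a)
`a.append(84)` → a = [7, 9, 1, 84] (same object as b); b = [7, 9, 1, 84] (same object as a)
`print(b)` → prints [7, 9, 1, 84]

Answer: [7, 9, 1, 84]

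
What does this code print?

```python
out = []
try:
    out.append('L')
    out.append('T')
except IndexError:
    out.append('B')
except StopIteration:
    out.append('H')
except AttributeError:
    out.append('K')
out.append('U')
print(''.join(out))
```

Execution trace: 'L' (try body) → 'T' (try body, no exception) → 'U' (after the try/except). Output: LTU

Answer: LTU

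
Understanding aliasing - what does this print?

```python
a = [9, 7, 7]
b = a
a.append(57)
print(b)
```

Key concept: basic list aliasing.
Step by step:
`a = [9, 7, 7]` → a = [9, 7, 7]
`b = a` → b = [9, 7, 7] (same object as a)
`a.append(57)` → a = [9, 7, 7, 57] (same object as b); b = [9, 7, 7, 57] (same object as a)
`print(b)` → prints [9, 7, 7, 57]

Answer: [9, 7, 7, 57]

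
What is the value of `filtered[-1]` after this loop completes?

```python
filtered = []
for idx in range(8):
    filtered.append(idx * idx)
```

Last element of squares 0 to 7
`filtered` takes the values: [] → [0] → [0, 1] → [0, 1, 4] → [0, 1, 4, 9] → [0, 1, 4, 9, 16] → [0, 1, 4, 9, 16, 25] → [0, 1, 4, 9, 16, 25, 36] → [0, 1, 4, 9, 16, 25, 36, 49]
So `filtered[-1]` = 49

Answer: 49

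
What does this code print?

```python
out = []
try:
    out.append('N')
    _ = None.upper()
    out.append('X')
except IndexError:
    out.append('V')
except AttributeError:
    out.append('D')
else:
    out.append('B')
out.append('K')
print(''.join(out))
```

Execution trace: 'N' (try body) → 'D' (except AttributeError) → 'K' (after the try/except). Output: NDK

Answer: NDK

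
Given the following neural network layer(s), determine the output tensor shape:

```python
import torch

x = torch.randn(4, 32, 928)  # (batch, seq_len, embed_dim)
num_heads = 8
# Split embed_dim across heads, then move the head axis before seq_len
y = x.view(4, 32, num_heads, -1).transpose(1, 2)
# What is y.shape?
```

Input: (4, 32, 928) -> head_dim = 928 // 8 = 116; after view: (4, 32, 8, 116) -> after transpose(1, 2): (4, 8, 32, 116) -> Output: (4, 8, 32, 116)

Answer: (4, 8, 32, 116)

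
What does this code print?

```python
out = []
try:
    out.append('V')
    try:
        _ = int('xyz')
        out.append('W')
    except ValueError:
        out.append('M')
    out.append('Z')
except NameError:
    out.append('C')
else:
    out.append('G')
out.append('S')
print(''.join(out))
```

Execution trace: 'V' (try body) → 'M' (inner except ValueError) → 'Z' (try body, no exception) → 'G' (else) → 'S' (after the try/except). Output: VMZGS

Answer: VMZGS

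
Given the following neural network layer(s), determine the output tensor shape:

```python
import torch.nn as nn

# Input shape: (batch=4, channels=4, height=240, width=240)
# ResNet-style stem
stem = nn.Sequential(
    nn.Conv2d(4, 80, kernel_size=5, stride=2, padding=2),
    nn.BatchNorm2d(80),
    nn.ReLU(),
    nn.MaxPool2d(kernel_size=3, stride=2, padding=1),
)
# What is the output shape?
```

Input: (4, 4, 240, 240) -> after Conv2d 5x5 stride=2: (4, 80, 120, 120) -> Output: (4, 80, 60, 60)

Answer: (4, 80, 60, 60)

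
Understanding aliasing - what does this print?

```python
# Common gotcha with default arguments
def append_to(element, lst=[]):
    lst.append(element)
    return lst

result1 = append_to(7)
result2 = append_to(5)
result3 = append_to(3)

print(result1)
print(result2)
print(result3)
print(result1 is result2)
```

Key concept: mutable default argument gotcha.
Step by step:
`result1 = append_to(7)` → result1 = [7]
`result2 = append_to(5)` → result1 = [7, 5] (same object as result2); result2 = [7, 5] (same object as result1)
`result3 = append_to(3)` → result1 = [7, 5, 3] (same object as result2, result3); result2 = [7, 5, 3] (same object as result1, result3); result3 = [7, 5, 3] (same object as result1, result2)
`print(result1)` → prints [7, 5, 3]
`print(result2)` → prints [7, 5, 3]
`print(result3)` → prints [7, 5, 3]
`print(result1 is result2)` → prints True

Answer:
[7, 5, 3]
[7, 5, 3]
[7, 5, 3]
True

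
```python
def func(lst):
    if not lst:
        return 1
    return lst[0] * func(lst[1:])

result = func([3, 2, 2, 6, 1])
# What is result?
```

Product over [3, 2, 2, 6, 1] = 3 * 2 * 2 * 6 * 1 = 72

Answer: 72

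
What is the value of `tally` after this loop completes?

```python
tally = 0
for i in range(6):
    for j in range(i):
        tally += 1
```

Triangle number: 0+1+2+...+5
`tally` takes the values: 0 → 1 → 2 → 3 → 4 → 5 → 6 → 7 → 8 → 9 → 10 → 11 → 12 → 13 → 14 → 15

Answer: 15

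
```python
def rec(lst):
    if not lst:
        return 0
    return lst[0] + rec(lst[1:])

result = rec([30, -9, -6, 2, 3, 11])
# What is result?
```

30 + (-9) + (-6) + 2 + 3 + 11 + 0 = 31

Answer: 31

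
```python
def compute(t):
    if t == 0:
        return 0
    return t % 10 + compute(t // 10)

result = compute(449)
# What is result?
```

Sum of digits of 449: 9 + 4 + 4 = 17

Answer: 17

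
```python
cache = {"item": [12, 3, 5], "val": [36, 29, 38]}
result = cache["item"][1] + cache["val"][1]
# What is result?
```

Trace:
`cache = {"item": [12, 3, 5], "val": [36, 29, 38]}` → cache = {'item': [12, 3, 5], 'val': [36, 29, 38]}
`result = cache["item"][1] + cache["val"][1]` → result = 32
So result = 32

Answer: 32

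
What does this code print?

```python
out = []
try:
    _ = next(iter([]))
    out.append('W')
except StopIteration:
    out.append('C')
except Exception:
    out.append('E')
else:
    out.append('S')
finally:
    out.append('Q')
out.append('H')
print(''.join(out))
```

Execution trace: 'C' (except StopIteration) → 'Q' (finally) → 'H' (after the try/except). Output: CQH

Answer: CQH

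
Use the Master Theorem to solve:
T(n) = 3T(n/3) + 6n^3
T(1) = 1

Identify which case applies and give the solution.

a=3, b=3, f(n)=6n^3. log_3(3) = 1. Since c=3 > 1 and the regularity condition holds (3(n/3)^3 = (3/3^3)n^3 with 3/3^3 < 1), Case 3 applies: T(n) = Θ(f(n)) = O(n^3).

Answer: O(n^3) - Case 3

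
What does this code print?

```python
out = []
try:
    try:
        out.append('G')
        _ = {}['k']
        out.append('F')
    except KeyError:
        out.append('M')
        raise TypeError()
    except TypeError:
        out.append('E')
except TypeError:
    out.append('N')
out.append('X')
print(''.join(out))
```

Execution trace: 'G' (inner try body) → 'M' (inner except KeyError) → 'N' (outer except TypeError) → 'X' (after the try/except). Output: GMNX

Answer: GMNX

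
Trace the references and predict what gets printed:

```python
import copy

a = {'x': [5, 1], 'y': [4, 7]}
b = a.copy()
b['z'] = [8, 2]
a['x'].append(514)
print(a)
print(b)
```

Key concept: shallow copy of dict with mutable values.
Step by step:
`a = {'x': [5, 1], 'y': [4, 7]}` → a = {'x': [5, 1], 'y': [4, 7]}
`b = a.copy()` → b = {'x': [5, 1], 'y': [4, 7]}
`b['z'] = [8, 2]` → b = {'x': [5, 1], 'y': [4, 7], 'z': [8, 2]}
`a['x'].append(514)` → a = {'x': [5, 1, 514], 'y': [4, 7]}; b = {'x': [5, 1, 514], 'y': [4, 7], 'z': [8, 2]}
`print(a)` → prints {'x': [5, 1, 514], 'y': [4, 7]}
`print(b)` → prints {'x': [5, 1, 514], 'y': [4, 7], 'z': [8, 2]}

Answer:
{'x': [5, 1, 514], 'y': [4, 7]}
{'x': [5, 1, 514], 'y': [4, 7], 'z': [8, 2]}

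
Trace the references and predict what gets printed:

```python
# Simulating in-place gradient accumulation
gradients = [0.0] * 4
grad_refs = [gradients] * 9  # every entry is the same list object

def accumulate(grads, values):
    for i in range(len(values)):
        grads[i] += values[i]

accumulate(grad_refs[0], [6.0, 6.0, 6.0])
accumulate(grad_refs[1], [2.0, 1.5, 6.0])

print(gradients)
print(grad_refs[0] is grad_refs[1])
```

Key concept: gradient accumulation aliasing.
Step by step:
`gradients = [0.0] * 4` → gradients = [0.0, 0.0, 0.0, 0.0]
`grad_refs = [gradients] * 9` → grad_refs = [[0.0, 0.0, 0.0, 0.0], [0.0, 0.0, 0.0, 0.0], [0.0, 0.0, 0.0, 0.0], [0.0, 0.0, 0.0, 0.0], [0.0, 0.0, 0.0, 0.0], [0.0, 0.0, 0.0, 0.0], [0.0, 0.0, 0.0, 0.0], [0.0, 0.0, 0.0, 0.0], [0.0, 0.0, 0.0, 0.0]]
`accumulate(grad_refs[0], [6.0, 6.0, 6.0])` → gradients = [6.0, 6.0, 6.0, 0.0]; grad_refs = [[6.0, 6.0, 6.0, 0.0], [6.0, 6.0, 6.0, 0.0], [6.0, 6.0, 6.0, 0.0], [6.0, 6.0, 6.0, 0.0], [6.0, 6.0, 6.0, 0.0], [6.0, 6.0, 6.0, 0.0], [6.0, 6.0, 6.0, 0.0], [6.0, 6.0, 6.0, 0.0], [6.0, 6.0, 6.0, 0.0]]
`accumulate(grad_refs[1], [2.0, 1.5, 6.0])` → gradients = [8.0, 7.5, 12.0, 0.0]; grad_refs = [[8.0, 7.5, 12.0, 0.0], [8.0, 7.5, 12.0, 0.0], [8.0, 7.5, 12.0, 0.0], [8.0, 7.5, 12.0, 0.0], [8.0, 7.5, 12.0, 0.0], [8.0, 7.5, 12.0, 0.0], [8.0, 7.5, 12.0, 0.0], [8.0, 7.5, 12.0, 0.0], [8.0, 7.5, 12.0, 0.0]]
`print(gradients)` → prints [8.0, 7.5, 12.0, 0.0]
`print(grad_refs[0] is grad_refs[1])` → prints True

Answer:
[8.0, 7.5, 12.0, 0.0]
True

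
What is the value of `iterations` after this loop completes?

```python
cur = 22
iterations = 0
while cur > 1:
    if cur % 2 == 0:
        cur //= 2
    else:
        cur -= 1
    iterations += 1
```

Steps to reduce 22 to 1
`iterations` takes the values: 0 → 1 → 2 → 3 → 4 → 5 → 6

Answer: 6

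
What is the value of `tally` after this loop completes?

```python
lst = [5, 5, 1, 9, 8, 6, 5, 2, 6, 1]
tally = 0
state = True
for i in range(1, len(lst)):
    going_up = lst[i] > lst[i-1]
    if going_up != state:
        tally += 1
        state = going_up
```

Count direction changes in [5, 5, 1, 9, 8, 6, 5, 2, 6, 1]
`tally` takes the values: 0 → 1 → 2 → 3 → 4 → 5

Answer: 5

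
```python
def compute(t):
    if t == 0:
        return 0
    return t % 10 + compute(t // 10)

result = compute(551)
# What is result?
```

Sum of digits of 551: 1 + 5 + 5 = 11

Answer: 11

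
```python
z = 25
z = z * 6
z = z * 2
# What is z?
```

Trace:
`z = 25` → z = 25
`z = z * 6` → z = 150
`z = z * 2` → z = 300
So z = 300

Answer: 300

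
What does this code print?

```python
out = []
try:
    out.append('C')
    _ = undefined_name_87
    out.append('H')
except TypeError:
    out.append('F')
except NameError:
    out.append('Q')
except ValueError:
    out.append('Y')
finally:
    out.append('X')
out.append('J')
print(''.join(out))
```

Execution trace: 'C' (try body) → 'Q' (except NameError) → 'X' (finally) → 'J' (after the try/except). Output: CQXJ

Answer: CQXJ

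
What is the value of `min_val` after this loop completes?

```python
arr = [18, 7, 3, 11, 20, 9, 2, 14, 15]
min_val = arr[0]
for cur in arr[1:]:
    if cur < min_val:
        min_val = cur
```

Minimum of [18, 7, 3, 11, 20, 9, 2, 14, 15]
`min_val` takes the values: 18 → 7 → 3 → 2

Answer: 2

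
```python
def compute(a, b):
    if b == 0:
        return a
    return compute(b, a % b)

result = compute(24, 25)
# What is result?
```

compute(24, 25) -> compute(25, 24) -> compute(24, 1) -> compute(1, 0) -> 1

Answer: 1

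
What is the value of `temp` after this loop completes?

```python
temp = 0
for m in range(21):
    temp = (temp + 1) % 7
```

Increment mod 7, 21 times = 0
`temp` takes the values: 0 → 1 → 2 → 3 → 4 → 5 → 6 → 0 → 1 → 2 → 3 → 4 → 5 → 6 → 0 → 1 → 2 → 3 → 4 → 5 → 6 → 0

Answer: 0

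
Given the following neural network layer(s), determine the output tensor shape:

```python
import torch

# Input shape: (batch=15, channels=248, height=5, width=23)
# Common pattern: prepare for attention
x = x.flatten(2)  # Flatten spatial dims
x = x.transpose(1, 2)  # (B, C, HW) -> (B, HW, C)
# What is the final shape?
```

Input: (15, 248, 5, 23) -> after flatten(2): (15, 248, 115) -> Output: (15, 115, 248)

Answer: (15, 115, 248)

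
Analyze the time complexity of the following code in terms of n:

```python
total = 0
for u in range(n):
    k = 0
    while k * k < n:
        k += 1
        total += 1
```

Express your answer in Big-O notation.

Each loop level contributes: n × √n. Multiplying the contributions gives O(n√n).

Answer: O(n√n)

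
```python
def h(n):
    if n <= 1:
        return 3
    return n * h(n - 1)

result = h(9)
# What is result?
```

h(9) = 9 * 8 * 7 * 6 * 5 * 4 * 3 * 2 * 3 = 1088640

Answer: 1088640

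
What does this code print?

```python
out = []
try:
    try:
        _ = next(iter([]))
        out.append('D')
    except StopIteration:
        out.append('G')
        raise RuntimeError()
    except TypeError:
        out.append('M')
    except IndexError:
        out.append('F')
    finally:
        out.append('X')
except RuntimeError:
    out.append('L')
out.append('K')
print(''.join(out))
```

Execution trace: 'G' (inner except StopIteration) → 'X' (inner finally) → 'L' (outer except RuntimeError) → 'K' (after the try/except). Output: GXLK

Answer: GXLK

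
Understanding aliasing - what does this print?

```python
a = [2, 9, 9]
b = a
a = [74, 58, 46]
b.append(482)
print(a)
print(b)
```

Key concept: rebinding vs mutation: a is rebound to a new list, b still points at the original.
Step by step:
`a = [2, 9, 9]` → a = [2, 9, 9]
`b = a` → b = [2, 9, 9] (same object as a)
`a = [74, 58, 46]` → a = [74, 58, 46]
`b.append(482)` → b = [2, 9, 9, 482]
`print(a)` → prints [74, 58, 46]
`print(b)` → prints [2, 9, 9, 482]

Answer:
[74, 58, 46]
[2, 9, 9, 482]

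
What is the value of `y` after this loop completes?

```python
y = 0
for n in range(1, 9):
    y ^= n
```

XOR of 1 to 8
`y` takes the values: 0 → 1 → 3 → 0 → 4 → 1 → 7 → 0 → 8

Answer: 8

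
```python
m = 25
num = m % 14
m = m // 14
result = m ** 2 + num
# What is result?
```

Trace:
`m = 25` → m = 25
`num = m % 14` → num = 11
`m = m // 14` → m = 1
`result = m ** 2 + num` → result = 12
So result = 12

Answer: 12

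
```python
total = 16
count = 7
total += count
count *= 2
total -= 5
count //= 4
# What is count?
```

Trace:
`total = 16` → total = 16
`count = 7` → count = 7
`total += count` → total = 23
`count *= 2` → count = 14
`total -= 5` → total = 18
`count //= 4` → count = 3
So count = 3

Answer: 3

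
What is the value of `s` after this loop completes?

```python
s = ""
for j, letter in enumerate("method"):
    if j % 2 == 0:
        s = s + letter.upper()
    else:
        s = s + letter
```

Uppercase even positions in 'method'
`s` takes the values: "" → "M" → "Me" → "MeT" → "MeTh" → "MeThO" → "MeThOd"

Answer: "MeThOd"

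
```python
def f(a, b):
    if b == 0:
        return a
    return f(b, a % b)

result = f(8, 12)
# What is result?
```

f(8, 12) -> f(12, 8) -> f(8, 4) -> f(4, 0) -> 4

Answer: 4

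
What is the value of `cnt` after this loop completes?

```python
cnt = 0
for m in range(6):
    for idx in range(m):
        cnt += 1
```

Triangle number: 0+1+2+...+5
`cnt` takes the values: 0 → 1 → 2 → 3 → 4 → 5 → 6 → 7 → 8 → 9 → 10 → 11 → 12 → 13 → 14 → 15

Answer: 15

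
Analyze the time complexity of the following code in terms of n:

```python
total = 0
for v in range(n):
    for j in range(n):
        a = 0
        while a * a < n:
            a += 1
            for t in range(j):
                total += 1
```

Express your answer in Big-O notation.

Each loop level contributes: n × n × √n × n. Multiplying the contributions gives O(n^3√n).

Answer: O(n^3√n)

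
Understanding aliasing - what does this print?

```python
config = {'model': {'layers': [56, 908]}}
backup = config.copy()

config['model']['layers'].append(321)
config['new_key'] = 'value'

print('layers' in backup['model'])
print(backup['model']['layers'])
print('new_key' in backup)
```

Key concept: shallow copy gotcha with nested dict.
Step by step:
`config = {'model': {'layers': [56, 908]}}` → config = {'model': {'layers': [56, 908]}}
`backup = config.copy()` → backup = {'model': {'layers': [56, 908]}}
`config['model']['layers'].append(321)` → config = {'model': {'layers': [56, 908, 321]}}; backup = {'model': {'layers': [56, 908, 321]}}
`config['new_key'] = 'value'` → config = {'model': {'layers': [56, 908, 321]}, 'new_key': 'value'}
`print('layers' in backup['model'])` → prints True
`print(backup['model']['layers'])` → prints [56, 908, 321]
`print('new_key' in backup)` → prints False

Answer:
True
[56, 908, 321]
False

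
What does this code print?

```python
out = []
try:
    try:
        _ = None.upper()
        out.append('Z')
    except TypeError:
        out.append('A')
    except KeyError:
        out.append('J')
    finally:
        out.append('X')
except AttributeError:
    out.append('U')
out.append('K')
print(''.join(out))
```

Execution trace: 'X' (inner finally) → 'U' (outer except AttributeError) → 'K' (after the try/except). Output: XUK

Answer: XUK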